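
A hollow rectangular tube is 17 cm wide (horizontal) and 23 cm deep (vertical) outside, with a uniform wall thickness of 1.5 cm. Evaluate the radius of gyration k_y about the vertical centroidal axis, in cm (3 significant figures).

Treat the section as a set of non-overlapping primitives; coordinates are from the bounding-box lower-left.
Outer rectangle: 17 × 23, A = 391 cm², x = 8.5 cm, Ī = 9416.6 cm⁴.
Inner void (subtracted): 14 × 20, A = 280 cm², x = 8.5 cm, Ī = 4573.3 cm⁴.
By symmetry the centroid is at mid-width, x̄ = 8.5 cm.
All pieces are centred on the vertical centroidal axis, so I = ΣĪ (holes subtracted) = 4843.3 cm⁴.
Radius of gyration: k = √(I/A) = √(4843.3 / 111) = 6.6055 cm.

k_y ≈ 6.61 cm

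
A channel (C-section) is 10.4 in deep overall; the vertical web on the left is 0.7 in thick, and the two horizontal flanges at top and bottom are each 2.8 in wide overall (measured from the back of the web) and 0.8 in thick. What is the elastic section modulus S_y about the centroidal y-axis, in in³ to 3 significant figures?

Decompose the section into non-overlapping parts with the origin at the bottom-left of its bounding rectangle.
Web: 0.7 × 10.4, A = 7.28 in², x = 0.35 in, Ī = 0.29727 in⁴.
Top flange (beyond web): 2.1 × 0.8, A = 1.68 in², x = 1.75 in, Ī = 0.6174 in⁴.
Bottom flange (beyond web): 2.1 × 0.8, A = 1.68 in², x = 1.75 in, Ī = 0.6174 in⁴.
Centroid: x̄ = ΣA·x / ΣA = 0.79211 in.
Transfer each piece to the centroidal y-axis using Ī + A·d² with d = x − 0.79211:
  web: d = -0.44211 in → contributes +1.7202 in⁴
  top flange (beyond web): d = 0.95789 in → contributes +2.1589 in⁴
  bottom flange (beyond web): d = 0.95789 in → contributes +2.1589 in⁴
Total I = 6.038 in⁴.
Extreme fibre distance c = 2.0079 in; S = I/c = 3.0071 in³.

S_y ≈ 3.01 in³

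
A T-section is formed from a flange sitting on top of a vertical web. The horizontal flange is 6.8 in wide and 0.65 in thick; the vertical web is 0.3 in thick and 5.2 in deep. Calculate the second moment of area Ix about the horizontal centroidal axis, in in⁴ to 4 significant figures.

Ix ≈ 13.54 in⁴

Treat the section as a set of non-overlapping primitives; coordinates are from the bounding-box lower-left.
Flange: 6.8 × 0.65, A = 4.42 in², y = 5.525 in, Ī = 0.155621 in⁴.
Web: 0.3 × 5.2, A = 1.56 in², y = 2.6 in, Ī = 3.5152 in⁴.
Centroid: ȳ = ΣA·y / ΣA = 4.76196 in.
Transfer each piece to the horizontal centroidal axis using Ī + A·d² with d = y − 4.76196:
  flange: d = 0.763043 in → contributes +2.7291 in⁴
  web: d = -2.16196 in → contributes +10.8067 in⁴
Total I = 13.5358 in⁴.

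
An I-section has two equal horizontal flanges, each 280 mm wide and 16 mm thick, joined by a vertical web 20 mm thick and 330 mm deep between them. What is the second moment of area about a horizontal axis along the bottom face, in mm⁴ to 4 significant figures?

I_base ≈ 8.380 × 10⁸ mm⁴

Decompose the section into non-overlapping parts with the origin at the bottom-left of its bounding rectangle.
Bottom flange: 280 × 16, A = 4 480 mm², y = 8 mm, Ī = 95573.3 mm⁴.
Web: 20 × 330, A = 6 600 mm², y = 181 mm, Ī = 59 895 000 mm⁴.
Top flange: 280 × 16, A = 4 480 mm², y = 354 mm, Ī = 95573.3 mm⁴.
Transfer each piece to a horizontal axis along the bottom face using Ī + A·d² with d = y − 0:
  bottom flange: d = 8 mm → contributes +382 293 mm⁴
  web: d = 181 mm → contributes +276 117 600 mm⁴
  top flange: d = 354 mm → contributes +561 511 253 mm⁴
Total I = 838 011 147 mm⁴.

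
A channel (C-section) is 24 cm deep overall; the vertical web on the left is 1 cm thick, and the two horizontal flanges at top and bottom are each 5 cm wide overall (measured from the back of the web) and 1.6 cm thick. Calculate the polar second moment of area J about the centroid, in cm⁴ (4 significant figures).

J ≈ 2832 cm⁴

Treat the section as a set of non-overlapping primitives; coordinates are from the bounding-box lower-left.
Web: 1 × 24, A = 24 cm², y = 12 cm, Ī = 1 152 cm⁴.
Top flange (beyond web): 4 × 1.6, A = 6.4 cm², y = 23.2 cm, Ī = 1.36533 cm⁴.
Bottom flange (beyond web): 4 × 1.6, A = 6.4 cm², y = 0.8 cm, Ī = 1.36533 cm⁴.
By symmetry the centroid is at mid-height, ȳ = 12 cm.
Transfer each piece to the centroidal x-axis using Ī + A·d² with d = y − 12:
  web: d = 0 cm → contributes +1 152 cm⁴
  top flange (beyond web): d = 11.2 cm → contributes +804.181 cm⁴
  bottom flange (beyond web): d = -11.2 cm → contributes +804.181 cm⁴
Total I = 2760.36 cm⁴.
For the y-axis: x̄ = 1.36957 cm.
Repeating about the centroidal y-axis gives I_y = 71.2406 cm⁴.
Polar second moment: J = I_x + I_y = 2831.6 cm⁴.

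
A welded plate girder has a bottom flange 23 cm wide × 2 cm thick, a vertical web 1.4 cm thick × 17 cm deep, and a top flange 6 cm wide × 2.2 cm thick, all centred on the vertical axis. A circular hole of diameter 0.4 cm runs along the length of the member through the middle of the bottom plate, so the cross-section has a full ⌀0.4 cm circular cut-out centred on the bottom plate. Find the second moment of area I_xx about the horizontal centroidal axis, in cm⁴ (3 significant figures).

I_xx ≈ 4800 cm⁴

Break the section into simple shapes (no overlaps), measuring from the bottom-left corner of the bounding box.
Bottom plate: 23 × 2, A = 46 cm², y = 1 cm, Ī = 15.333 cm⁴.
Web plate: 1.4 × 17, A = 23.8 cm², y = 10.5 cm, Ī = 573.18 cm⁴.
Top plate: 6 × 2.2, A = 13.2 cm², y = 20.1 cm, Ī = 5.324 cm⁴.
Hole (subtracted): ⌀0.4, A = 0.12566 cm², y = 1 cm, Ī = 0.0012566 cm⁴.
Centroid: ȳ = ΣA·y / ΣA = 6.7704 cm.
Transfer each piece to the horizontal centroidal axis using Ī + A·d² with d = y − 6.7704:
  bottom plate: d = -5.7704 cm → contributes +1 547 cm⁴
  web plate: d = 3.7296 cm → contributes +904.24 cm⁴
  top plate: d = 13.33 cm → contributes +2350.7 cm⁴
  hole: d = -5.7704 cm → contributes −4.1856 cm⁴
Total I = 4797.7 cm⁴.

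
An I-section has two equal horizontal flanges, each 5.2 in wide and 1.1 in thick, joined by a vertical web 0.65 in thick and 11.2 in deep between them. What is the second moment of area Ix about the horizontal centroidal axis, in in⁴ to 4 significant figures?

Treat the section as a set of non-overlapping primitives; coordinates are from the bounding-box lower-left.
Bottom flange: 5.2 × 1.1, A = 5.72 in², y = 0.55 in, Ī = 0.576767 in⁴.
Web: 0.65 × 11.2, A = 7.28 in², y = 6.7 in, Ī = 76.1003 in⁴.
Top flange: 5.2 × 1.1, A = 5.72 in², y = 12.85 in, Ī = 0.576767 in⁴.
By symmetry the centroid is at mid-height, ȳ = 6.7 in.
Transfer each piece to the horizontal centroidal axis using Ī + A·d² with d = y − 6.7:
  bottom flange: d = -6.15 in → contributes +216.921 in⁴
  web: d = 0 in → contributes +76.1003 in⁴
  top flange: d = 6.15 in → contributes +216.921 in⁴
Total I = 509.943 in⁴.

Ix ≈ 509.9 in⁴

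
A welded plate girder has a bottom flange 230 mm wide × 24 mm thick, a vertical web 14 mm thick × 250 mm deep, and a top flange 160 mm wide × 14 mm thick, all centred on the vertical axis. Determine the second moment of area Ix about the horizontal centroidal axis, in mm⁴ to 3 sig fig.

Split into non-overlapping primitives; take the origin at the lower-left of the bounding box.
Bottom plate: 230 × 24, A = 5 520 mm², y = 12 mm, Ī = 264 960 mm⁴.
Web plate: 14 × 250, A = 3 500 mm², y = 149 mm, Ī = 18 229 167 mm⁴.
Top plate: 160 × 14, A = 2 240 mm², y = 281 mm, Ī = 36 587 mm⁴.
Centroid: ȳ = ΣA·y / ΣA = 108.1 mm.
Transfer each piece to the horizontal centroidal axis using Ī + A·d² with d = y − 108.1:
  bottom plate: d = -96.098 mm → contributes +51 240 869 mm⁴
  web plate: d = 40.902 mm → contributes +24 084 663 mm⁴
  top plate: d = 172.9 mm → contributes +67 001 854 mm⁴
Total I = 142 327 386 mm⁴.

Ix ≈ 1.42 × 10⁸ mm⁴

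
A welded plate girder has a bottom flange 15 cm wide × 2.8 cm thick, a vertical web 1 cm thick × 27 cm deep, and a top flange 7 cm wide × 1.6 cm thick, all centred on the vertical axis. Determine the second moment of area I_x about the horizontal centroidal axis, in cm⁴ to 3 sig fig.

Decompose the section into non-overlapping parts with the origin at the bottom-left of its bounding rectangle.
Bottom plate: 15 × 2.8, A = 42 cm², y = 1.4 cm, Ī = 27.44 cm⁴.
Web plate: 1 × 27, A = 27 cm², y = 16.3 cm, Ī = 1640.3 cm⁴.
Top plate: 7 × 1.6, A = 11.2 cm², y = 30.6 cm, Ī = 2.3893 cm⁴.
Centroid: ȳ = ΣA·y / ΣA = 10.494 cm.
Transfer each piece to the horizontal centroidal axis using Ī + A·d² with d = y − 10.494:
  bottom plate: d = -9.094 cm → contributes +3500.9 cm⁴
  web plate: d = 5.806 cm → contributes +2550.4 cm⁴
  top plate: d = 20.106 cm → contributes +4 530 cm⁴
Total I = 10 581 cm⁴.

I_x ≈ 1.06 × 10⁴ cm⁴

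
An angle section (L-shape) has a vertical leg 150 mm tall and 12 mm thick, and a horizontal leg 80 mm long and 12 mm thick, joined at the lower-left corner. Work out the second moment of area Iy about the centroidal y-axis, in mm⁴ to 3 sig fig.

Break the section into simple shapes (no overlaps), measuring from the bottom-left corner of the bounding box.
Vertical leg: 12 × 150, A = 1 800 mm², x = 6 mm, Ī = 21 600 mm⁴.
Horizontal leg (remainder): 68 × 12, A = 816 mm², x = 46 mm, Ī = 314 432 mm⁴.
Centroid: x̄ = ΣA·x / ΣA = 18.477 mm.
Transfer each piece to the centroidal y-axis using Ī + A·d² with d = x − 18.477:
  vertical leg: d = -12.477 mm → contributes +301 819 mm⁴
  horizontal leg (remainder): d = 27.523 mm → contributes +932 562 mm⁴
Total I = 1 234 381 mm⁴.

Iy ≈ 1.23 × 10⁶ mm⁴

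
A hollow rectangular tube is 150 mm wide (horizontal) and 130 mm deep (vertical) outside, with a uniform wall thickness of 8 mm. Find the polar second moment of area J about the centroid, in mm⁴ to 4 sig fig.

J ≈ 2.462 × 10⁷ mm⁴

Treat the section as a set of non-overlapping primitives; coordinates are from the bounding-box lower-left.
Outer rectangle: 150 × 130, A = 19 500 mm², y = 65 mm, Ī = 27 462 500 mm⁴.
Inner void (subtracted): 134 × 114, A = 15 276 mm², y = 65 mm, Ī = 16 543 908 mm⁴.
By symmetry the centroid is at mid-height, ȳ = 65 mm.
All pieces are centred on the centroidal x-axis, so I = ΣĪ (holes subtracted) = 10 918 592 mm⁴.
Repeating about the centroidal y-axis gives I_y = 13 704 512 mm⁴.
Polar second moment: J = I_x + I_y = 24 623 104 mm⁴.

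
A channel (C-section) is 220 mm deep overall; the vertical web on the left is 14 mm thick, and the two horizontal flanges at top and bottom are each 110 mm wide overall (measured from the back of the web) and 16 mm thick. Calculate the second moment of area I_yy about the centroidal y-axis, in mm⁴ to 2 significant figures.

Break the section into simple shapes (no overlaps), measuring from the bottom-left corner of the bounding box.
Web: 14 × 220, A = 3 080 mm², x = 7 mm, Ī = 50 307 mm⁴.
Top flange (beyond web): 96 × 16, A = 1 536 mm², x = 62 mm, Ī = 1 179 648 mm⁴.
Bottom flange (beyond web): 96 × 16, A = 1 536 mm², x = 62 mm, Ī = 1 179 648 mm⁴.
Centroid: x̄ = ΣA·x / ΣA = 34.46 mm.
Transfer each piece to the centroidal y-axis using Ī + A·d² with d = x − 34.46:
  web: d = -27.46 mm → contributes +2 373 503 mm⁴
  top flange (beyond web): d = 27.54 mm → contributes +2 344 271 mm⁴
  bottom flange (beyond web): d = 27.54 mm → contributes +2 344 271 mm⁴
Total I = 7 062 045 mm⁴.

I_yy ≈ 7.1 × 10⁶ mm⁴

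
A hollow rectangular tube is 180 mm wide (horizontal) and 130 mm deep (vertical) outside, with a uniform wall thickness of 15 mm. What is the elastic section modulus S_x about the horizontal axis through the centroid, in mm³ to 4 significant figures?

S_x ≈ 3.147 × 10⁵ mm³

Treat the section as a set of non-overlapping primitives; coordinates are from the bounding-box lower-left.
Outer rectangle: 180 × 130, A = 23 400 mm², y = 65 mm, Ī = 32 955 000 mm⁴.
Inner void (subtracted): 150 × 100, A = 15 000 mm², y = 65 mm, Ī = 12 500 000 mm⁴.
By symmetry the centroid is at mid-height, ȳ = 65 mm.
All pieces are centred on the horizontal axis through the centroid, so I = ΣĪ (holes subtracted) = 20 455 000 mm⁴.
Extreme fibre distance c = 65 mm; S = I/c = 314 692 mm³.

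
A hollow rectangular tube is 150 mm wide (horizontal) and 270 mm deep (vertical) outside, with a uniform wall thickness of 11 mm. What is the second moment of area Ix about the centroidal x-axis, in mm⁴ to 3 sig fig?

Decompose the section into non-overlapping parts with the origin at the bottom-left of its bounding rectangle.
Outer rectangle: 150 × 270, A = 40 500 mm², y = 135 mm, Ī = 246 037 500 mm⁴.
Inner void (subtracted): 128 × 248, A = 31 744 mm², y = 135 mm, Ī = 162 698 581 mm⁴.
By symmetry the centroid is at mid-height, ȳ = 135 mm.
All pieces are centred on the centroidal x-axis, so I = ΣĪ (holes subtracted) = 83 338 919 mm⁴.

Ix ≈ 8.33 × 10⁷ mm⁴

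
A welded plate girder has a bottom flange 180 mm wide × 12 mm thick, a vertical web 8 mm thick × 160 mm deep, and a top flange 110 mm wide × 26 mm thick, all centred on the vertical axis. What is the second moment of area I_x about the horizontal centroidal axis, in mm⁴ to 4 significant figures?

Break the section into simple shapes (no overlaps), measuring from the bottom-left corner of the bounding box.
Bottom plate: 180 × 12, A = 2 160 mm², y = 6 mm, Ī = 25 920 mm⁴.
Web plate: 8 × 160, A = 1 280 mm², y = 92 mm, Ī = 2 730 667 mm⁴.
Top plate: 110 × 26, A = 2 860 mm², y = 185 mm, Ī = 161 113 mm⁴.
Centroid: ȳ = ΣA·y / ΣA = 104.733 mm.
Transfer each piece to the horizontal centroidal axis using Ī + A·d² with d = y − 104.733:
  bottom plate: d = -98.7333 mm → contributes +21 082 186 mm⁴
  web plate: d = -12.7333 mm → contributes +2 938 203 mm⁴
  top plate: d = 80.2667 mm → contributes +18 587 343 mm⁴
Total I = 42 607 732 mm⁴.

I_x ≈ 4.261 × 10⁷ mm⁴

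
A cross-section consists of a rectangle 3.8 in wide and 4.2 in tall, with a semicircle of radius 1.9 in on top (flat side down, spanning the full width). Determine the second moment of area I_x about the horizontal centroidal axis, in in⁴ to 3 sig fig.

I_x ≈ 60.2 in⁴

Break the section into simple shapes (no overlaps), measuring from the bottom-left corner of the bounding box.
Rectangular body: 3.8 × 4.2, A = 15.96 in², y = 2.1 in, Ī = 23.461 in⁴.
Semicircular cap: semicircle r = 1.9, A = 5.6706 in², y = 5.0064 in, Ī = 1.4304 in⁴.
Centroid: ȳ = ΣA·y / ΣA = 2.8619 in.
Transfer each piece to the horizontal centroidal axis using Ī + A·d² with d = y − 2.8619:
  rectangular body: d = -0.76192 in → contributes +32.726 in⁴
  semicircular cap: d = 2.1445 in → contributes +27.508 in⁴
Total I = 60.234 in⁴.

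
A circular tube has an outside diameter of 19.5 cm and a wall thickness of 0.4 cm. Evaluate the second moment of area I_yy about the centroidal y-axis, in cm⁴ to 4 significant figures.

I_yy ≈ 1095 cm⁴

Break the section into simple shapes (no overlaps), measuring from the bottom-left corner of the bounding box.
Outer circle: ⌀19.5, A = 298.648 cm², x = 9.75 cm, Ī = 7097.55 cm⁴.
Bore (subtracted): ⌀18.7, A = 274.646 cm², x = 9.75 cm, Ī = 6002.56 cm⁴.
By symmetry the centroid is at mid-width, x̄ = 9.75 cm.
All pieces are centred on the centroidal y-axis, so I = ΣĪ (holes subtracted) = 1094.99 cm⁴.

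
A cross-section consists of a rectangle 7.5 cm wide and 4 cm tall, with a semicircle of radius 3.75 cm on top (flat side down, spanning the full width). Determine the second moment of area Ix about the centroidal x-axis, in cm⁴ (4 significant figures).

Treat the section as a set of non-overlapping primitives; coordinates are from the bounding-box lower-left.
Rectangular body: 7.5 × 4, A = 30 cm², y = 2 cm, Ī = 40 cm⁴.
Semicircular cap: semicircle r = 3.75, A = 22.0893 cm², y = 5.59155 cm, Ī = 21.7049 cm⁴.
Centroid: ȳ = ΣA·y / ΣA = 3.52305 cm.
Transfer each piece to the centroidal x-axis using Ī + A·d² with d = y − 3.52305:
  rectangular body: d = -1.52305 cm → contributes +109.591 cm⁴
  semicircular cap: d = 2.06849 cm → contributes +116.218 cm⁴
Total I = 225.809 cm⁴.

Ix ≈ 225.8 cm⁴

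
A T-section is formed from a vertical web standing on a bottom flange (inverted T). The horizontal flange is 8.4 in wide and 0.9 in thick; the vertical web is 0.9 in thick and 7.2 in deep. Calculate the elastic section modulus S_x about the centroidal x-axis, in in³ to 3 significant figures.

S_x ≈ 14.8 in³

Break the section into simple shapes (no overlaps), measuring from the bottom-left corner of the bounding box.
Flange: 8.4 × 0.9, A = 7.56 in², y = 0.45 in, Ī = 0.5103 in⁴.
Web: 0.9 × 7.2, A = 6.48 in², y = 4.5 in, Ī = 27.994 in⁴.
Centroid: ȳ = ΣA·y / ΣA = 2.3192 in.
Transfer each piece to the centroidal x-axis using Ī + A·d² with d = y − 2.3192:
  flange: d = -1.8692 in → contributes +26.925 in⁴
  web: d = 2.1808 in → contributes +58.811 in⁴
Total I = 85.736 in⁴.
Extreme fibre distance c = 5.7808 in; S = I/c = 14.831 in³.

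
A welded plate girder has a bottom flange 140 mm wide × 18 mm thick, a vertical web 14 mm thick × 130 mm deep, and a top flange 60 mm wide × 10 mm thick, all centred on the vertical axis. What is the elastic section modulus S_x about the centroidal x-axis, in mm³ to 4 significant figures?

Break the section into simple shapes (no overlaps), measuring from the bottom-left corner of the bounding box.
Bottom plate: 140 × 18, A = 2 520 mm², y = 9 mm, Ī = 68 040 mm⁴.
Web plate: 14 × 130, A = 1 820 mm², y = 83 mm, Ī = 2 563 167 mm⁴.
Top plate: 60 × 10, A = 600 mm², y = 153 mm, Ī = 5 000 mm⁴.
Centroid: ȳ = ΣA·y / ΣA = 53.753 mm.
Transfer each piece to the centroidal x-axis using Ī + A·d² with d = y − 53.753:
  bottom plate: d = -44.753 mm → contributes +5 115 182 mm⁴
  web plate: d = 29.247 mm → contributes +4 119 967 mm⁴
  top plate: d = 99.247 mm → contributes +5 914 976 mm⁴
Total I = 15 150 125 mm⁴.
Extreme fibre distance c = 104.247 mm; S = I/c = 145 329 mm³.

S_x ≈ 1.453 × 10⁵ mm³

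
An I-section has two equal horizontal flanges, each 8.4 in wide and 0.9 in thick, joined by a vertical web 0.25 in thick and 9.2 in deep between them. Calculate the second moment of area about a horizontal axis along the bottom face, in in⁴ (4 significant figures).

I_base ≈ 929.8 in⁴

Break the section into simple shapes (no overlaps), measuring from the bottom-left corner of the bounding box.
Bottom flange: 8.4 × 0.9, A = 7.56 in², y = 0.45 in, Ī = 0.5103 in⁴.
Web: 0.25 × 9.2, A = 2.3 in², y = 5.5 in, Ī = 16.2227 in⁴.
Top flange: 8.4 × 0.9, A = 7.56 in², y = 10.55 in, Ī = 0.5103 in⁴.
Transfer each piece to the bottom edge using Ī + A·d² with d = y − 0:
  bottom flange: d = 0.45 in → contributes +2.0412 in⁴
  web: d = 5.5 in → contributes +85.7977 in⁴
  top flange: d = 10.55 in → contributes +841.957 in⁴
Total I = 929.796 in⁴.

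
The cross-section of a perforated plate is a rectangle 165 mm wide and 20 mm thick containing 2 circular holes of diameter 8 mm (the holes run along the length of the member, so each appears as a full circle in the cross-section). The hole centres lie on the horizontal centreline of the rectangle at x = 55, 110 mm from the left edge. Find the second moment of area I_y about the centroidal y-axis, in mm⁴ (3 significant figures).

I_y ≈ 7.41 × 10⁶ mm⁴

Decompose the section into non-overlapping parts with the origin at the bottom-left of its bounding rectangle.
Plate: 165 × 20, A = 3 300 mm², x = 82.5 mm, Ī = 7 486 875 mm⁴.
Hole 1 (subtracted): ⌀8, A = 50.265 mm², x = 55 mm, Ī = 201.06 mm⁴.
Hole 2 (subtracted): ⌀8, A = 50.265 mm², x = 110 mm, Ī = 201.06 mm⁴.
By symmetry the centroid is at mid-width, x̄ = 82.5 mm.
Transfer each piece to the centroidal y-axis using Ī + A·d² with d = x − 82.5:
  plate: d = 0 mm → contributes +7 486 875 mm⁴
  hole 1: d = -27.5 mm → contributes −38 214 mm⁴
  hole 2: d = 27.5 mm → contributes −38 214 mm⁴
Total I = 7 410 446 mm⁴.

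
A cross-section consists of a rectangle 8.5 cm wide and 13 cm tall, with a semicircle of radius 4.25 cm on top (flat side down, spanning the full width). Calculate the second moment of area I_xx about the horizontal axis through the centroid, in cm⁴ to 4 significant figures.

Split into non-overlapping primitives; take the origin at the lower-left of the bounding box.
Rectangular body: 8.5 × 13, A = 110.5 cm², y = 6.5 cm, Ī = 1556.21 cm⁴.
Semicircular cap: semicircle r = 4.25, A = 28.3725 cm², y = 14.8038 cm, Ī = 35.8086 cm⁴.
Centroid: ȳ = ΣA·y / ΣA = 8.19651 cm.
Transfer each piece to the horizontal axis through the centroid using Ī + A·d² with d = y − 8.19651:
  rectangular body: d = -1.69651 cm → contributes +1874.24 cm⁴
  semicircular cap: d = 6.60725 cm → contributes +1274.43 cm⁴
Total I = 3148.67 cm⁴.

I_xx ≈ 3149 cm⁴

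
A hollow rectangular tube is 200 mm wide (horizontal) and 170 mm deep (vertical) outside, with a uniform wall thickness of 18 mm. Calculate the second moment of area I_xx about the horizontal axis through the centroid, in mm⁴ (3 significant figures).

Decompose the section into non-overlapping parts with the origin at the bottom-left of its bounding rectangle.
Outer rectangle: 200 × 170, A = 34 000 mm², y = 85 mm, Ī = 81 883 333 mm⁴.
Inner void (subtracted): 164 × 134, A = 21 976 mm², y = 85 mm, Ī = 32 883 421 mm⁴.
By symmetry the centroid is at mid-height, ȳ = 85 mm.
All pieces are centred on the horizontal axis through the centroid, so I = ΣĪ (holes subtracted) = 48 999 912 mm⁴.

I_xx ≈ 4.90 × 10⁷ mm⁴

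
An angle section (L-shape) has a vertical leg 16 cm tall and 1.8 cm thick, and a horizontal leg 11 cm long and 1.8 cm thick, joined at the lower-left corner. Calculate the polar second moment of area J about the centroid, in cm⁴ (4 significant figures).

J ≈ 1592 cm⁴

Split into non-overlapping primitives; take the origin at the lower-left of the bounding box.
Vertical leg: 1.8 × 16, A = 28.8 cm², y = 8 cm, Ī = 614.4 cm⁴.
Horizontal leg (remainder): 9.2 × 1.8, A = 16.56 cm², y = 0.9 cm, Ī = 4.4712 cm⁴.
Centroid: ȳ = ΣA·y / ΣA = 5.40794 cm.
Transfer each piece to the centroidal x-axis using Ī + A·d² with d = y − 5.40794:
  vertical leg: d = 2.59206 cm → contributes +807.901 cm⁴
  horizontal leg (remainder): d = -4.50794 cm → contributes +340.995 cm⁴
Total I = 1148.9 cm⁴.
For the y-axis: x̄ = 2.90794 cm.
Repeating about the centroidal y-axis gives I_y = 442.636 cm⁴.
Polar second moment: J = I_x + I_y = 1591.53 cm⁴.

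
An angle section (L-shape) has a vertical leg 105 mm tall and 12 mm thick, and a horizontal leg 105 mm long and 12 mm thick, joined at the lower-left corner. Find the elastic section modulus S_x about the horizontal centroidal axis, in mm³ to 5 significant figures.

S_x ≈ 3.2965 × 10⁴ mm³

Split into non-overlapping primitives; take the origin at the lower-left of the bounding box.
Vertical leg: 12 × 105, A = 1 260 mm², y = 52.5 mm, Ī = 1 157 625 mm⁴.
Horizontal leg (remainder): 93 × 12, A = 1 116 mm², y = 6 mm, Ī = 13 392 mm⁴.
Centroid: ȳ = ΣA·y / ΣA = 30.65909 mm.
Transfer each piece to the horizontal centroidal axis using Ī + A·d² with d = y − 30.65909:
  vertical leg: d = 21.84091 mm → contributes +1 758 677 mm⁴
  horizontal leg (remainder): d = -24.65909 mm → contributes +691 999 mm⁴
Total I = 2 450 676 mm⁴.
Extreme fibre distance c = 74.34091 mm; S = I/c = 32965.37 mm³.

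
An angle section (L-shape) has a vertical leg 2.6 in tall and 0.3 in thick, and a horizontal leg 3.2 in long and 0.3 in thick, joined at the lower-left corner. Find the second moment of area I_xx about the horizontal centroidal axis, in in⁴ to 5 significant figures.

I_xx ≈ 0.98983 in⁴

Treat the section as a set of non-overlapping primitives; coordinates are from the bounding-box lower-left.
Vertical leg: 0.3 × 2.6, A = 0.78 in², y = 1.3 in, Ī = 0.4394 in⁴.
Horizontal leg (remainder): 2.9 × 0.3, A = 0.87 in², y = 0.15 in, Ī = 0.006525 in⁴.
Centroid: ȳ = ΣA·y / ΣA = 0.6936364 in.
Transfer each piece to the horizontal centroidal axis using Ī + A·d² with d = y − 0.6936364:
  vertical leg: d = 0.6063636 in → contributes +0.726188 in⁴
  horizontal leg (remainder): d = -0.5436364 in → contributes +0.2636452 in⁴
Total I = 0.9898332 in⁴.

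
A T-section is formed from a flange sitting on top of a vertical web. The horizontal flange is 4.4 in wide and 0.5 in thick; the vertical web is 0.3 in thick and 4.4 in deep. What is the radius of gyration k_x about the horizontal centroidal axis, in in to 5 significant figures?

k_x ≈ 1.4230 in

Treat the section as a set of non-overlapping primitives; coordinates are from the bounding-box lower-left.
Flange: 4.4 × 0.5, A = 2.2 in², y = 4.65 in, Ī = 0.04583333 in⁴.
Web: 0.3 × 4.4, A = 1.32 in², y = 2.2 in, Ī = 2.1296 in⁴.
Centroid: ȳ = ΣA·y / ΣA = 3.73125 in.
Transfer each piece to the horizontal centroidal axis using Ī + A·d² with d = y − 3.73125:
  flange: d = 0.91875 in → contributes +1.902857 in⁴
  web: d = -1.53125 in → contributes +5.224639 in⁴
Total I = 7.127496 in⁴.
Radius of gyration: k = √(I/A) = √(7.127496 / 3.52) = 1.422975 in.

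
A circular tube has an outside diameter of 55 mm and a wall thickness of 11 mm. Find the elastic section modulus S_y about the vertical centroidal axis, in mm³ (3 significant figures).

Decompose the section into non-overlapping parts with the origin at the bottom-left of its bounding rectangle.
Outer circle: ⌀55, A = 2375.8 mm², x = 27.5 mm, Ī = 449 180 mm⁴.
Bore (subtracted): ⌀33, A = 855.3 mm², x = 27.5 mm, Ī = 58 214 mm⁴.
By symmetry the centroid is at mid-width, x̄ = 27.5 mm.
All pieces are centred on the vertical centroidal axis, so I = ΣĪ (holes subtracted) = 390 966 mm⁴.
Extreme fibre distance c = 27.5 mm; S = I/c = 14 217 mm³.

S_y ≈ 1.42 × 10⁴ mm³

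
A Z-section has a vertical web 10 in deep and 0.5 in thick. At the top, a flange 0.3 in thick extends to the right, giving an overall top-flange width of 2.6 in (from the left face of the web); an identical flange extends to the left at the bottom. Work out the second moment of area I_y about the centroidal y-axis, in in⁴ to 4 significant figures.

Decompose the section into non-overlapping parts with the origin at the bottom-left of its bounding rectangle.
Web: 0.5 × 10, A = 5 in², x = 2.35 in, Ī = 0.104167 in⁴.
Top flange (beyond web): 2.1 × 0.3, A = 0.63 in², x = 3.65 in, Ī = 0.231525 in⁴.
Bottom flange (beyond web): 2.1 × 0.3, A = 0.63 in², x = 1.05 in, Ī = 0.231525 in⁴.
Centroid: x̄ = ΣA·x / ΣA = 2.35 in.
Transfer each piece to the centroidal y-axis using Ī + A·d² with d = x − 2.35:
  web: d = 0 in → contributes +0.104167 in⁴
  top flange (beyond web): d = 1.3 in → contributes +1.29623 in⁴
  bottom flange (beyond web): d = -1.3 in → contributes +1.29623 in⁴
Total I = 2.69662 in⁴.

I_y ≈ 2.697 in⁴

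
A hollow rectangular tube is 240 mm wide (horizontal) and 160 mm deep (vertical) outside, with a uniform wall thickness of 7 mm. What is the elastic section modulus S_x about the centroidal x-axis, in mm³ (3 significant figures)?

S_x ≈ 2.91 × 10⁵ mm³

Treat the section as a set of non-overlapping primitives; coordinates are from the bounding-box lower-left.
Outer rectangle: 240 × 160, A = 38 400 mm², y = 80 mm, Ī = 81 920 000 mm⁴.
Inner void (subtracted): 226 × 146, A = 32 996 mm², y = 80 mm, Ī = 58 611 895 mm⁴.
By symmetry the centroid is at mid-height, ȳ = 80 mm.
All pieces are centred on the centroidal x-axis, so I = ΣĪ (holes subtracted) = 23 308 105 mm⁴.
Extreme fibre distance c = 80 mm; S = I/c = 291 351 mm³.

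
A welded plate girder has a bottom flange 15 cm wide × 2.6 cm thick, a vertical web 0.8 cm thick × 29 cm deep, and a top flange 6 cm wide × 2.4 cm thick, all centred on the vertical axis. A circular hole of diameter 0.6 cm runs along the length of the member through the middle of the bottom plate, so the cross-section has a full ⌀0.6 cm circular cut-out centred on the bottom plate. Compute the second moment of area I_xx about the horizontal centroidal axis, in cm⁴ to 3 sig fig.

Decompose the section into non-overlapping parts with the origin at the bottom-left of its bounding rectangle.
Bottom plate: 15 × 2.6, A = 39 cm², y = 1.3 cm, Ī = 21.97 cm⁴.
Web plate: 0.8 × 29, A = 23.2 cm², y = 17.1 cm, Ī = 1625.9 cm⁴.
Top plate: 6 × 2.4, A = 14.4 cm², y = 32.8 cm, Ī = 6.912 cm⁴.
Hole (subtracted): ⌀0.6, A = 0.28274 cm², y = 1.3 cm, Ī = 0.0063617 cm⁴.
Centroid: ȳ = ΣA·y / ΣA = 12.047 cm.
Transfer each piece to the horizontal centroidal axis using Ī + A·d² with d = y − 12.047:
  bottom plate: d = -10.747 cm → contributes +4526.2 cm⁴
  web plate: d = 5.0533 cm → contributes +2218.4 cm⁴
  top plate: d = 20.753 cm → contributes +6 209 cm⁴
  hole: d = -10.747 cm → contributes −32.661 cm⁴
Total I = 12 921 cm⁴.

I_xx ≈ 1.29 × 10⁴ cm⁴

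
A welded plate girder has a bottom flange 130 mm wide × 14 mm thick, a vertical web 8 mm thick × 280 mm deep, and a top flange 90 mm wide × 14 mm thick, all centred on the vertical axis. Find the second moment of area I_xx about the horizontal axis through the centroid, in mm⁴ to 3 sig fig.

I_xx ≈ 8.00 × 10⁷ mm⁴

Split into non-overlapping primitives; take the origin at the lower-left of the bounding box.
Bottom plate: 130 × 14, A = 1 820 mm², y = 7 mm, Ī = 29 727 mm⁴.
Web plate: 8 × 280, A = 2 240 mm², y = 154 mm, Ī = 14 634 667 mm⁴.
Top plate: 90 × 14, A = 1 260 mm², y = 301 mm, Ī = 20 580 mm⁴.
Centroid: ȳ = ΣA·y / ΣA = 138.53 mm.
Transfer each piece to the horizontal axis through the centroid using Ī + A·d² with d = y − 138.53:
  bottom plate: d = -131.53 mm → contributes +31 514 219 mm⁴
  web plate: d = 15.474 mm → contributes +15 171 001 mm⁴
  top plate: d = 162.47 mm → contributes +33 281 680 mm⁴
Total I = 79 966 900 mm⁴.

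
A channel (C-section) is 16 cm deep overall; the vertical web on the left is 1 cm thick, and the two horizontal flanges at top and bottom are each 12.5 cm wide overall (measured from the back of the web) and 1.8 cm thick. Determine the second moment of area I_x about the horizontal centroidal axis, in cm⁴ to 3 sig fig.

I_x ≈ 2440 cm⁴

Split into non-overlapping primitives; take the origin at the lower-left of the bounding box.
Web: 1 × 16, A = 16 cm², y = 8 cm, Ī = 341.33 cm⁴.
Top flange (beyond web): 11.5 × 1.8, A = 20.7 cm², y = 15.1 cm, Ī = 5.589 cm⁴.
Bottom flange (beyond web): 11.5 × 1.8, A = 20.7 cm², y = 0.9 cm, Ī = 5.589 cm⁴.
By symmetry the centroid is at mid-height, ȳ = 8 cm.
Transfer each piece to the horizontal centroidal axis using Ī + A·d² with d = y − 8:
  web: d = 0 cm → contributes +341.33 cm⁴
  top flange (beyond web): d = 7.1 cm → contributes +1049.1 cm⁴
  bottom flange (beyond web): d = -7.1 cm → contributes +1049.1 cm⁴
Total I = 2439.5 cm⁴.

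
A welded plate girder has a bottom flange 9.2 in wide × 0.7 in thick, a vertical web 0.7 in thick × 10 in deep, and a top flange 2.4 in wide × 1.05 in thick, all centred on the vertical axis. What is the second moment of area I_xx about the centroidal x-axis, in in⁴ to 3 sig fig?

Treat the section as a set of non-overlapping primitives; coordinates are from the bounding-box lower-left.
Bottom plate: 9.2 × 0.7, A = 6.44 in², y = 0.35 in, Ī = 0.26297 in⁴.
Web plate: 0.7 × 10, A = 7 in², y = 5.7 in, Ī = 58.333 in⁴.
Top plate: 2.4 × 1.05, A = 2.52 in², y = 11.225 in, Ī = 0.23153 in⁴.
Centroid: ȳ = ΣA·y / ΣA = 4.4136 in.
Transfer each piece to the centroidal x-axis using Ī + A·d² with d = y − 4.4136:
  bottom plate: d = -4.0636 in → contributes +106.61 in⁴
  web plate: d = 1.2864 in → contributes +69.917 in⁴
  top plate: d = 6.8114 in → contributes +117.15 in⁴
Total I = 293.67 in⁴.

I_xx ≈ 294 in⁴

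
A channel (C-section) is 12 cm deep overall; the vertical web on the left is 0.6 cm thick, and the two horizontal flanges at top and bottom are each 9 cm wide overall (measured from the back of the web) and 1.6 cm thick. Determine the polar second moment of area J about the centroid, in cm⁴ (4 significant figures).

J ≈ 1092 cm⁴

Decompose the section into non-overlapping parts with the origin at the bottom-left of its bounding rectangle.
Web: 0.6 × 12, A = 7.2 cm², y = 6 cm, Ī = 86.4 cm⁴.
Top flange (beyond web): 8.4 × 1.6, A = 13.44 cm², y = 11.2 cm, Ī = 2.8672 cm⁴.
Bottom flange (beyond web): 8.4 × 1.6, A = 13.44 cm², y = 0.8 cm, Ī = 2.8672 cm⁴.
By symmetry the centroid is at mid-height, ȳ = 6 cm.
Transfer each piece to the centroidal x-axis using Ī + A·d² with d = y − 6:
  web: d = 0 cm → contributes +86.4 cm⁴
  top flange (beyond web): d = 5.2 cm → contributes +366.285 cm⁴
  bottom flange (beyond web): d = -5.2 cm → contributes +366.285 cm⁴
Total I = 818.97 cm⁴.
For the y-axis: x̄ = 3.8493 cm.
Repeating about the centroidal y-axis gives I_y = 273.268 cm⁴.
Polar second moment: J = I_x + I_y = 1092.24 cm⁴.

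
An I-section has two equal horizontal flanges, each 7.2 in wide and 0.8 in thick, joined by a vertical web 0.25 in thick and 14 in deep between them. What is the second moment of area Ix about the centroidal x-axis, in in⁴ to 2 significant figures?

Ix ≈ 690 in⁴

Decompose the section into non-overlapping parts with the origin at the bottom-left of its bounding rectangle.
Bottom flange: 7.2 × 0.8, A = 5.76 in², y = 0.4 in, Ī = 0.3072 in⁴.
Web: 0.25 × 14, A = 3.5 in², y = 7.8 in, Ī = 57.17 in⁴.
Top flange: 7.2 × 0.8, A = 5.76 in², y = 15.2 in, Ī = 0.3072 in⁴.
By symmetry the centroid is at mid-height, ȳ = 7.8 in.
Transfer each piece to the centroidal x-axis using Ī + A·d² with d = y − 7.8:
  bottom flange: d = -7.4 in → contributes +315.7 in⁴
  web: d = 0 in → contributes +57.17 in⁴
  top flange: d = 7.4 in → contributes +315.7 in⁴
Total I = 688.6 in⁴.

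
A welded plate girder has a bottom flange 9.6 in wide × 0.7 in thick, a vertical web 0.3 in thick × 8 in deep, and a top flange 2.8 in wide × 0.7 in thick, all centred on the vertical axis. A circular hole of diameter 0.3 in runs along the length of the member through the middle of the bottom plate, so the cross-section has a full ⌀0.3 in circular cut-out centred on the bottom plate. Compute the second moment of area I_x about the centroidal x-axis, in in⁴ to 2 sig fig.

Decompose the section into non-overlapping parts with the origin at the bottom-left of its bounding rectangle.
Bottom plate: 9.6 × 0.7, A = 6.72 in², y = 0.35 in, Ī = 0.2744 in⁴.
Web plate: 0.3 × 8, A = 2.4 in², y = 4.7 in, Ī = 12.8 in⁴.
Top plate: 2.8 × 0.7, A = 1.96 in², y = 9.05 in, Ī = 0.08003 in⁴.
Hole (subtracted): ⌀0.3, A = 0.07069 in², y = 0.35 in, Ī = 0.0003976 in⁴.
Centroid: ȳ = ΣA·y / ΣA = 2.847 in.
Transfer each piece to the centroidal x-axis using Ī + A·d² with d = y − 2.847:
  bottom plate: d = -2.497 in → contributes +42.18 in⁴
  web plate: d = 1.853 in → contributes +21.04 in⁴
  top plate: d = 6.203 in → contributes +75.49 in⁴
  hole: d = -2.497 in → contributes −0.4412 in⁴
Total I = 138.3 in⁴.

I_x ≈ 140 in⁴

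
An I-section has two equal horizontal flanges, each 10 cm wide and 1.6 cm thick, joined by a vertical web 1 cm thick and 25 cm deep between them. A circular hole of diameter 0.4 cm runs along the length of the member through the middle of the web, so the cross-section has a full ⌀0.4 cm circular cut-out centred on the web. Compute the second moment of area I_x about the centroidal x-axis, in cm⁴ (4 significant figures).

Break the section into simple shapes (no overlaps), measuring from the bottom-left corner of the bounding box.
Bottom flange: 10 × 1.6, A = 16 cm², y = 0.8 cm, Ī = 3.41333 cm⁴.
Web: 1 × 25, A = 25 cm², y = 14.1 cm, Ī = 1302.08 cm⁴.
Top flange: 10 × 1.6, A = 16 cm², y = 27.4 cm, Ī = 3.41333 cm⁴.
Hole (subtracted): ⌀0.4, A = 0.125664 cm², y = 14.1 cm, Ī = 0.00125664 cm⁴.
By symmetry the centroid is at mid-height, ȳ = 14.1 cm.
Transfer each piece to the centroidal x-axis using Ī + A·d² with d = y − 14.1:
  bottom flange: d = -13.3 cm → contributes +2833.65 cm⁴
  web: d = 0 cm → contributes +1302.08 cm⁴
  top flange: d = 13.3 cm → contributes +2833.65 cm⁴
  hole: d = 0 cm → contributes −0.00125664 cm⁴
Total I = 6969.39 cm⁴.

I_x ≈ 6969 cm⁴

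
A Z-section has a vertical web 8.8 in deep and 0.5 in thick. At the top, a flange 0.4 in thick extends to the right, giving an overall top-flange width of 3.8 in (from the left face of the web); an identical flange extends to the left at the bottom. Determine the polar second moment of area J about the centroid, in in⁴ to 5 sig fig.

Treat the section as a set of non-overlapping primitives; coordinates are from the bounding-box lower-left.
Web: 0.5 × 8.8, A = 4.4 in², y = 4.4 in, Ī = 28.39467 in⁴.
Top flange (beyond web): 3.3 × 0.4, A = 1.32 in², y = 8.6 in, Ī = 0.0176 in⁴.
Bottom flange (beyond web): 3.3 × 0.4, A = 1.32 in², y = 0.2 in, Ī = 0.0176 in⁴.
Centroid: ȳ = ΣA·y / ΣA = 4.4 in.
Transfer each piece to the centroidal x-axis using Ī + A·d² with d = y − 4.4:
  web: d = 0 in → contributes +28.39467 in⁴
  top flange (beyond web): d = 4.2 in → contributes +23.3024 in⁴
  bottom flange (beyond web): d = -4.2 in → contributes +23.3024 in⁴
Total I = 74.99947 in⁴.
For the y-axis: x̄ = 3.55 in.
Repeating about the centroidal y-axis gives I_y = 12.01787 in⁴.
Polar second moment: J = I_x + I_y = 87.01733 in⁴.

J ≈ 87.017 in⁴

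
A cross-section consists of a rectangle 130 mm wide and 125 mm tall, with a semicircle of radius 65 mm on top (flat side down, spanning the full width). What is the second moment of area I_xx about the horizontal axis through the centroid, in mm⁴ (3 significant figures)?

I_xx ≈ 6.14 × 10⁷ mm⁴

Treat the section as a set of non-overlapping primitives; coordinates are from the bounding-box lower-left.
Rectangular body: 130 × 125, A = 16 250 mm², y = 62.5 mm, Ī = 21 158 854 mm⁴.
Semicircular cap: semicircle r = 65, A = 6636.6 mm², y = 152.59 mm, Ī = 1 959 230 mm⁴.
Centroid: ȳ = ΣA·y / ΣA = 88.623 mm.
Transfer each piece to the horizontal axis through the centroid using Ī + A·d² with d = y − 88.623:
  rectangular body: d = -26.123 mm → contributes +32 248 210 mm⁴
  semicircular cap: d = 63.964 mm → contributes +29 111 934 mm⁴
Total I = 61 360 144 mm⁴.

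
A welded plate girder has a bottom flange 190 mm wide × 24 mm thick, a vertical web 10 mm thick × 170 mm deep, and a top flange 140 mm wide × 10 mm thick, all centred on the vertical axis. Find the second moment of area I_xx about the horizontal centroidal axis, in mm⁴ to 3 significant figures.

Split into non-overlapping primitives; take the origin at the lower-left of the bounding box.
Bottom plate: 190 × 24, A = 4 560 mm², y = 12 mm, Ī = 218 880 mm⁴.
Web plate: 10 × 170, A = 1 700 mm², y = 109 mm, Ī = 4 094 167 mm⁴.
Top plate: 140 × 10, A = 1 400 mm², y = 199 mm, Ī = 11 667 mm⁴.
Centroid: ȳ = ΣA·y / ΣA = 67.705 mm.
Transfer each piece to the horizontal centroidal axis using Ī + A·d² with d = y − 67.705:
  bottom plate: d = -55.705 mm → contributes +14 368 755 mm⁴
  web plate: d = 41.295 mm → contributes +6 993 143 mm⁴
  top plate: d = 131.3 mm → contributes +24 145 409 mm⁴
Total I = 45 507 307 mm⁴.

I_xx ≈ 4.55 × 10⁷ mm⁴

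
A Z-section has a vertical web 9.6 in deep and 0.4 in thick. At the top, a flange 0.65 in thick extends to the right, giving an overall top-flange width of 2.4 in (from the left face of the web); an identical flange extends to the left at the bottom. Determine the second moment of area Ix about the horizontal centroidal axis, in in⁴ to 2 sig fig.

Ix ≈ 82 in⁴

Treat the section as a set of non-overlapping primitives; coordinates are from the bounding-box lower-left.
Web: 0.4 × 9.6, A = 3.84 in², y = 4.8 in, Ī = 29.49 in⁴.
Top flange (beyond web): 2 × 0.65, A = 1.3 in², y = 9.275 in, Ī = 0.04577 in⁴.
Bottom flange (beyond web): 2 × 0.65, A = 1.3 in², y = 0.325 in, Ī = 0.04577 in⁴.
Centroid: ȳ = ΣA·y / ΣA = 4.8 in.
Transfer each piece to the horizontal centroidal axis using Ī + A·d² with d = y − 4.8:
  web: d = 0 in → contributes +29.49 in⁴
  top flange (beyond web): d = 4.475 in → contributes +26.08 in⁴
  bottom flange (beyond web): d = -4.475 in → contributes +26.08 in⁴
Total I = 81.65 in⁴.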